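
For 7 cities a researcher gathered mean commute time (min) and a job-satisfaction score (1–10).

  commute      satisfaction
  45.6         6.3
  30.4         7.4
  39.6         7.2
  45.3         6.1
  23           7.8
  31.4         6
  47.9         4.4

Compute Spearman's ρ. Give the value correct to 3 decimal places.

Rank commute: 6, 2, 4, 5, 1, 3, 7
Rank satisfaction: 4, 6, 5, 3, 7, 2, 1
d = rank(commute) − rank(satisfaction): 2, -4, -1, 2, -6, 1, 6; Σd² = 98
ρ = 1 − 6Σd² / [n(n²−1)] = 1 − 6×98 / (7×48) = 1 − 588/336 ≈ -0.750

-0.750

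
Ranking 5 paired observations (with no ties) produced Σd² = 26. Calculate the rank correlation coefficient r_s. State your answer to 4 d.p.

-0.3000

ρ = 1 − 6Σd² / [n(n²−1)] = 1 − 6×26 / (5×24)
  = 1 − 156/120 = 1 − 1.30000 ≈ -0.3000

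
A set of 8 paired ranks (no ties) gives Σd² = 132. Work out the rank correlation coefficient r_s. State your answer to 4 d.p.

ρ = 1 − 6Σd² / [n(n²−1)] = 1 − 6×132 / (8×63)
  = 1 − 792/504 = 1 − 1.57143 ≈ -0.5714

-0.5714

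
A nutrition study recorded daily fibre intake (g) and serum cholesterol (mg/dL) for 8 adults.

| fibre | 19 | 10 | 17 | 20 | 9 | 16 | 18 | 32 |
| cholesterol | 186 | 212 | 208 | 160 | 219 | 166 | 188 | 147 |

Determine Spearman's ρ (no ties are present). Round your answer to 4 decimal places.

-0.8571

Rank fibre: 6, 2, 4, 7, 1, 3, 5, 8
Rank cholesterol: 4, 7, 6, 2, 8, 3, 5, 1
d = rank(fibre) − rank(cholesterol): 2, -5, -2, 5, -7, 0, 0, 7; Σd² = 156
ρ = 1 − 6Σd² / [n(n²−1)] = 1 − 6×156 / (8×63) = 1 − 936/504 ≈ -0.8571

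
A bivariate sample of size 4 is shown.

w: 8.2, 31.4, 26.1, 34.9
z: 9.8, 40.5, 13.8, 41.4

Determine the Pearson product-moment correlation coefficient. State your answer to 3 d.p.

n = 4, Σw = 100.6, Σz = 105.5, Σw² = 2952.42, Σz² = 3640.69, Σwz = 3157.1
nΣwz − ΣwΣz = 12628.4 − 10613.3 = 2015.1
nΣw² − (Σw)² = 11809.68 − 10120.36 = 1689.32; nΣz² − (Σz)² = 14562.76 − 11130.25 = 3432.51
r = 2015.1 / √(1689.32 × 3432.51) = 2015.1 / 2408.0299 ≈ 0.837

0.837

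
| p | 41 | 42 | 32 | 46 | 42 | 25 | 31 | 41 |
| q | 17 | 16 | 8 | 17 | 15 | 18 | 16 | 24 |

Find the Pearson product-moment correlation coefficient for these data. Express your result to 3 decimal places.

0.246

n = 8, Σp = 300, Σq = 131, Σp² = 11616, Σq² = 2279, Σpq = 4967
nΣpq − ΣpΣq = 39736 − 39300 = 436
nΣp² − (Σp)² = 92928 − 90000 = 2928; nΣq² − (Σq)² = 18232 − 17161 = 1071
r = 436 / √(2928 × 1071) = 436 / 1770.8439 ≈ 0.246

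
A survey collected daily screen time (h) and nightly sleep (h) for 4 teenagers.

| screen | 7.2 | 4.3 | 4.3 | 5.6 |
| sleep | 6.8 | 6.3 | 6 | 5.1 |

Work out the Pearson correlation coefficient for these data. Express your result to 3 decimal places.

0.319

n = 4, Σx = 21.4, Σy = 24.2, Σx² = 120.18, Σy² = 147.94, Σxy = 130.41
nΣxy − ΣxΣy = 521.64 − 517.88 = 3.76
nΣx² − (Σx)² = 480.72 − 457.96 = 22.76; nΣy² − (Σy)² = 591.76 − 585.64 = 6.12
r = 3.76 / √(22.76 × 6.12) = 3.76 / 11.8022 ≈ 0.319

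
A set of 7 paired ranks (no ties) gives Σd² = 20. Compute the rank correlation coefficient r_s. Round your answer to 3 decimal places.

ρ = 1 − 6Σd² / [n(n²−1)] = 1 − 6×20 / (7×48)
  = 1 − 120/336 = 1 − 0.3571 ≈ 0.643

0.643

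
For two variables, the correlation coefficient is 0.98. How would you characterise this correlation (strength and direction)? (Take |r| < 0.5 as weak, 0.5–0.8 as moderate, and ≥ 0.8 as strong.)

r = 0.98 > 0 so the relationship is positive.
|r| = 0.98, which falls in the strong range.

strong positive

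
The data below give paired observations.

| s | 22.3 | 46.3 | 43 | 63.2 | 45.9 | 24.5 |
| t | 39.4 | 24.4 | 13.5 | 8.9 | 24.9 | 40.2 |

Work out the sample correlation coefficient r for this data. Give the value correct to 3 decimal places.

n = 6, Σs = 245.2, Σt = 151.3, Σs² = 11191.28, Σt² = 4645.23, Σst = 5279.13
nΣst − ΣsΣt = 31674.78 − 37098.76 = -5423.98
nΣs² − (Σs)² = 67147.68 − 60123.04 = 7024.64; nΣt² − (Σt)² = 27871.38 − 22891.69 = 4979.69
r = -5423.98 / √(7024.64 × 4979.69) = -5423.98 / 5914.4340 ≈ -0.917

-0.917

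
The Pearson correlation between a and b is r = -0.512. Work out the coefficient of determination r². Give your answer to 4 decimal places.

0.2621

r² = (-0.512)² = 0.2621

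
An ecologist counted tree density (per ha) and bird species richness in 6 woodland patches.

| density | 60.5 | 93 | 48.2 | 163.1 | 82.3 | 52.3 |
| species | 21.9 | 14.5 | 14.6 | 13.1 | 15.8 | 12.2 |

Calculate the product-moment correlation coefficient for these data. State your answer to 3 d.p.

-0.289

n = 6, Σx = 499.4, Σy = 92.1, Σx² = 50742.68, Σy² = 1473.11, Σxy = 7452.18
nΣxy − ΣxΣy = 44713.08 − 45994.74 = -1281.66
nΣx² − (Σx)² = 304456.08 − 249400.36 = 55055.72; nΣy² − (Σy)² = 8838.66 − 8482.41 = 356.25
r = -1281.66 / √(55055.72 × 356.25) = -1281.66 / 4428.7244 ≈ -0.289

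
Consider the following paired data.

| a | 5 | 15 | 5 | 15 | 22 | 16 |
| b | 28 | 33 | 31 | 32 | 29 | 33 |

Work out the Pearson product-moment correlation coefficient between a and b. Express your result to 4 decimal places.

0.2553

n = 6, Σa = 78, Σb = 186, Σa² = 1240, Σb² = 5788, Σab = 2436
nΣab − ΣaΣb = 14616 − 14508 = 108
nΣa² − (Σa)² = 7440 − 6084 = 1356; nΣb² − (Σb)² = 34728 − 34596 = 132
r = 108 / √(1356 × 132) = 108 / 423.0745 ≈ 0.2553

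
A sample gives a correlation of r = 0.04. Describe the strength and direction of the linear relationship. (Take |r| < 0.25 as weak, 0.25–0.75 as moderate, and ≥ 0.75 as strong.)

weak positive

r = 0.04 > 0 so the relationship is positive.
|r| = 0.04, which falls in the weak range.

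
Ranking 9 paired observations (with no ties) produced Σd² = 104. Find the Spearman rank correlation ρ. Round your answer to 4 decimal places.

ρ = 1 − 6Σd² / [n(n²−1)] = 1 − 6×104 / (9×80)
  = 1 − 624/720 = 1 − 0.86667 ≈ 0.1333

0.1333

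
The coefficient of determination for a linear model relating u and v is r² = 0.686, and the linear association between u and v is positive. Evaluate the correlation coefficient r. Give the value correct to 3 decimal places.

0.828

|r| = √0.686 = 0.828
The association is positive, so r = 0.828.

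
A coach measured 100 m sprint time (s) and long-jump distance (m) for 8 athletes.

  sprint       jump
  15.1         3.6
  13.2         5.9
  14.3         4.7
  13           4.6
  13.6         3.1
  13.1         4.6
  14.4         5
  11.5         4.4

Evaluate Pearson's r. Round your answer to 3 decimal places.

-0.195

n = 8, Σx = 108.2, Σy = 35.9, Σx² = 1471.92, Σy² = 166.15, Σxy = 484.27
nΣxy − ΣxΣy = 3874.16 − 3884.38 = -10.22
nΣx² − (Σx)² = 11775.36 − 11707.24 = 68.12; nΣy² − (Σy)² = 1329.2 − 1288.81 = 40.39
r = -10.22 / √(68.12 × 40.39) = -10.22 / 52.4535 ≈ -0.195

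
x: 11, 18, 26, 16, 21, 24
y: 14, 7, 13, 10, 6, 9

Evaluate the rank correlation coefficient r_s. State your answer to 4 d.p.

-0.2571

Rank x: 1, 3, 6, 2, 4, 5
Rank y: 6, 2, 5, 4, 1, 3
d = rank(x) − rank(y): -5, 1, 1, -2, 3, 2; Σd² = 44
ρ = 1 − 6Σd² / [n(n²−1)] = 1 − 6×44 / (6×35) = 1 − 264/210 ≈ -0.2571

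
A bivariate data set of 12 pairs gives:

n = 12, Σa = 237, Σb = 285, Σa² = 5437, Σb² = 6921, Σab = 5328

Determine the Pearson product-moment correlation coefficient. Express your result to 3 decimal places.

-0.886

r = (nΣab − ΣaΣb) / √[(nΣa² − (Σa)²)(nΣb² − (Σb)²)]
Numerator: 12×5328 − 237×285 = -3609
Denominator: √[(65244 − 56169)(83052 − 81225)] = √[9075 × 1827] = 4071.8577
r = -3609 / 4071.8577 ≈ -0.886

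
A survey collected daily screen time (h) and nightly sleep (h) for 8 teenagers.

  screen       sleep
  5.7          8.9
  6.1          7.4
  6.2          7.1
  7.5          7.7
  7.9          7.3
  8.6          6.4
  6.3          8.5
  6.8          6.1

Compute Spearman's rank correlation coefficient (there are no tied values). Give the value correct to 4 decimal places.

-0.5238

Rank screen: 1, 2, 3, 6, 7, 8, 4, 5
Rank sleep: 8, 5, 3, 6, 4, 2, 7, 1
d = rank(screen) − rank(sleep): -7, -3, 0, 0, 3, 6, -3, 4; Σd² = 128
ρ = 1 − 6Σd² / [n(n²−1)] = 1 − 6×128 / (8×63) = 1 − 768/504 ≈ -0.5238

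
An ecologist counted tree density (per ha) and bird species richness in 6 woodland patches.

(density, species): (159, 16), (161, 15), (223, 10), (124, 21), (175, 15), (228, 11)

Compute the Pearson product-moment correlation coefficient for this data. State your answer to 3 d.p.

n = 6, Σx = 1070, Σy = 88, Σx² = 198916, Σy² = 1368, Σxy = 14926
nΣxy − ΣxΣy = 89556 − 94160 = -4604
nΣx² − (Σx)² = 1193496 − 1144900 = 48596; nΣy² − (Σy)² = 8208 − 7744 = 464
r = -4604 / √(48596 × 464) = -4604 / 4748.5307 ≈ -0.970

-0.970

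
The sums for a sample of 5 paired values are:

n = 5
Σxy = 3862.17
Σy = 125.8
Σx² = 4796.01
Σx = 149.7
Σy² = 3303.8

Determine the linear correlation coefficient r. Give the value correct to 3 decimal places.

0.459

r = (nΣxy − ΣxΣy) / √[(nΣx² − (Σx)²)(nΣy² − (Σy)²)]
Numerator: 5×3862.17 − 149.7×125.8 = 478.59
Denominator: √[(23980.05 − 22410.09)(16519 − 15825.64)] = √[1569.96 × 693.36] = 1043.3348
r = 478.59 / 1043.3348 ≈ 0.459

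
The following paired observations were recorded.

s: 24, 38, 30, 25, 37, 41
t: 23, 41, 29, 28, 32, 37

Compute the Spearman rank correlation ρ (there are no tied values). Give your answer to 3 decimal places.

Rank s: 1, 5, 3, 2, 4, 6
Rank t: 1, 6, 3, 2, 4, 5
d = rank(s) − rank(t): 0, -1, 0, 0, 0, 1; Σd² = 2
ρ = 1 − 6Σd² / [n(n²−1)] = 1 − 6×2 / (6×35) = 1 − 12/210 ≈ 0.943

0.943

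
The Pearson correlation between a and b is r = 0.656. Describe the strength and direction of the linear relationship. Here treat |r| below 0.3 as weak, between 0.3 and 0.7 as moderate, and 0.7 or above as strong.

moderate positive

r = 0.656 > 0 so the relationship is positive.
|r| = 0.656, which falls in the moderate range.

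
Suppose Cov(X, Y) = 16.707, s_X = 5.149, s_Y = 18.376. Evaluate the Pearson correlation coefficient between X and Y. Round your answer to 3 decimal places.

0.177

r = Cov(X,Y) / (s_X · s_Y) = 16.707 / (5.149 × 18.376)
  = 16.707 / 94.6180 ≈ 0.177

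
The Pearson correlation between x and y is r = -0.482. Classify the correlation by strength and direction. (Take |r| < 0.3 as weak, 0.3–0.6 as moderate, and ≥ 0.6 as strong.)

moderate negative

r = -0.482 < 0 so the relationship is negative.
|r| = 0.482, which falls in the moderate range.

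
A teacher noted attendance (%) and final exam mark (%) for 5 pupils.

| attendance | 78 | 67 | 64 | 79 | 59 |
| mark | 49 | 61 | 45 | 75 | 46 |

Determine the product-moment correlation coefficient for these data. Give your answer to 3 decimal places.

n = 5, Σx = 347, Σy = 276, Σx² = 24391, Σy² = 15888, Σxy = 19428
nΣxy − ΣxΣy = 97140 − 95772 = 1368
nΣx² − (Σx)² = 121955 − 120409 = 1546; nΣy² − (Σy)² = 79440 − 76176 = 3264
r = 1368 / √(1546 × 3264) = 1368 / 2246.3624 ≈ 0.609

0.609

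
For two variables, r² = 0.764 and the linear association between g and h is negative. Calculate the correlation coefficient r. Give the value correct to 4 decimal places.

-0.8741

|r| = √0.764 = 0.8741
The association is negative, so r = −0.8741.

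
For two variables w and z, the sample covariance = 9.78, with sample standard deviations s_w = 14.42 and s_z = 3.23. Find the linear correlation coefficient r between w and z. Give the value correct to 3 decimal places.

0.210

r = Cov(w,z) / (s_w · s_z) = 9.78 / (14.42 × 3.23)
  = 9.78 / 46.5766 ≈ 0.210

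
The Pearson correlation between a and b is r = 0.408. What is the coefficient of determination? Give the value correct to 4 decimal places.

0.1665

r² = (0.408)² = 0.1665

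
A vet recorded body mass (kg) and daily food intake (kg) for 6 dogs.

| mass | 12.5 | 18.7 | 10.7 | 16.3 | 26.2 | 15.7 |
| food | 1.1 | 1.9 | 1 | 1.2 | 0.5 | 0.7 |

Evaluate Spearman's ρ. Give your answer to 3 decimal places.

Rank mass: 2, 5, 1, 4, 6, 3
Rank food: 4, 6, 3, 5, 1, 2
d = rank(mass) − rank(food): -2, -1, -2, -1, 5, 1; Σd² = 36
ρ = 1 − 6Σd² / [n(n²−1)] = 1 − 6×36 / (6×35) = 1 − 216/210 ≈ -0.029

-0.029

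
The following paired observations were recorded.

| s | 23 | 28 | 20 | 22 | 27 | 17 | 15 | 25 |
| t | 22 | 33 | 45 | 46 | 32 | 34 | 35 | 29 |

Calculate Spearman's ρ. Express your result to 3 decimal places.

-0.548

Rank s: 5, 8, 3, 4, 7, 2, 1, 6
Rank t: 1, 4, 7, 8, 3, 5, 6, 2
d = rank(s) − rank(t): 4, 4, -4, -4, 4, -3, -5, 4; Σd² = 130
ρ = 1 − 6Σd² / [n(n²−1)] = 1 − 6×130 / (8×63) = 1 − 780/504 ≈ -0.548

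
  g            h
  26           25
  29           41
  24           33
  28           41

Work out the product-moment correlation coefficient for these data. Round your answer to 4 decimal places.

n = 4, Σg = 107, Σh = 140, Σg² = 2877, Σh² = 5076, Σgh = 3779
nΣgh − ΣgΣh = 15116 − 14980 = 136
nΣg² − (Σg)² = 11508 − 11449 = 59; nΣh² − (Σh)² = 20304 − 19600 = 704
r = 136 / √(59 × 704) = 136 / 203.8038 ≈ 0.6673

0.6673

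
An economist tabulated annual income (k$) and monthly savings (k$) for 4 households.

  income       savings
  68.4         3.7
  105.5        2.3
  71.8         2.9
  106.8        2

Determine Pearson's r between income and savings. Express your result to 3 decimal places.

n = 4, Σx = 352.5, Σy = 10.9, Σx² = 32370.29, Σy² = 31.39, Σxy = 917.55
nΣxy − ΣxΣy = 3670.2 − 3842.25 = -172.05
nΣx² − (Σx)² = 129481.16 − 124256.25 = 5224.91; nΣy² − (Σy)² = 125.56 − 118.81 = 6.75
r = -172.05 / √(5224.91 × 6.75) = -172.05 / 187.7981 ≈ -0.916

-0.916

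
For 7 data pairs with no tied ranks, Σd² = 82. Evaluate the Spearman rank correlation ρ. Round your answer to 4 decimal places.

ρ = 1 − 6Σd² / [n(n²−1)] = 1 − 6×82 / (7×48)
  = 1 − 492/336 = 1 − 1.46429 ≈ -0.4643

-0.4643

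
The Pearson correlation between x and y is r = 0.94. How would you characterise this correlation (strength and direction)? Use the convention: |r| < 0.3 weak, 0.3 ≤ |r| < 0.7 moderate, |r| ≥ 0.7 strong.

r = 0.94 > 0 so the relationship is positive.
|r| = 0.94, which falls in the strong range.

strong positive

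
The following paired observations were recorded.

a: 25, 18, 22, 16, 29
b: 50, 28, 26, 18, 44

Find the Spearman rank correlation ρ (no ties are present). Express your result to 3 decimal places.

0.800

Rank a: 4, 2, 3, 1, 5
Rank b: 5, 3, 2, 1, 4
d = rank(a) − rank(b): -1, -1, 1, 0, 1; Σd² = 4
ρ = 1 − 6Σd² / [n(n²−1)] = 1 − 6×4 / (5×24) = 1 − 24/120 ≈ 0.800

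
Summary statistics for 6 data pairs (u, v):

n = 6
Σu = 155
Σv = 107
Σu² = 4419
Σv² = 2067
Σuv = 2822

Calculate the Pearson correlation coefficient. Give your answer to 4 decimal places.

0.2253

r = (nΣuv − ΣuΣv) / √[(nΣu² − (Σu)²)(nΣv² − (Σv)²)]
Numerator: 6×2822 − 155×107 = 347
Denominator: √[(26514 − 24025)(12402 − 11449)] = √[2489 × 953] = 1540.1354
r = 347 / 1540.1354 ≈ 0.2253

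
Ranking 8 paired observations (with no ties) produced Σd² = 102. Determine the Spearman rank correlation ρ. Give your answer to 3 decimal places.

-0.214

ρ = 1 − 6Σd² / [n(n²−1)] = 1 − 6×102 / (8×63)
  = 1 − 612/504 = 1 − 1.2143 ≈ -0.214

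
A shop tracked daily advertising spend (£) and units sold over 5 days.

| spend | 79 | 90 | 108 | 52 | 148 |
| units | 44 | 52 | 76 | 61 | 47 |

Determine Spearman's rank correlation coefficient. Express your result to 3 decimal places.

Rank spend: 2, 3, 4, 1, 5
Rank units: 1, 3, 5, 4, 2
d = rank(spend) − rank(units): 1, 0, -1, -3, 3; Σd² = 20
ρ = 1 − 6Σd² / [n(n²−1)] = 1 − 6×20 / (5×24) = 1 − 120/120 ≈ 0.000

0.000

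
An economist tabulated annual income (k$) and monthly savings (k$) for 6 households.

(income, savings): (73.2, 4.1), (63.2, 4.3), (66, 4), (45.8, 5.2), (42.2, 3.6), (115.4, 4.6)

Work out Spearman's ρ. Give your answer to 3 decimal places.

0.257

Rank income: 5, 3, 4, 2, 1, 6
Rank savings: 3, 4, 2, 6, 1, 5
d = rank(income) − rank(savings): 2, -1, 2, -4, 0, 1; Σd² = 26
ρ = 1 − 6Σd² / [n(n²−1)] = 1 − 6×26 / (6×35) = 1 − 156/210 ≈ 0.257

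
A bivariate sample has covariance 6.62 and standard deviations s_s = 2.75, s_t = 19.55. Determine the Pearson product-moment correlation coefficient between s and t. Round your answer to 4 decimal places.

0.1231

r = Cov(s,t) / (s_s · s_t) = 6.62 / (2.75 × 19.55)
  = 6.62 / 53.7625 ≈ 0.1231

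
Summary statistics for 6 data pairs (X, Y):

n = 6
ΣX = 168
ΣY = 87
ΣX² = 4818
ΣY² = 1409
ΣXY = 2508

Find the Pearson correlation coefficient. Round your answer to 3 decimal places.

r = (nΣXY − ΣXΣY) / √[(nΣX² − (ΣX)²)(nΣY² − (ΣY)²)]
Numerator: 6×2508 − 168×87 = 432
Denominator: √[(28908 − 28224)(8454 − 7569)] = √[684 × 885] = 778.0360
r = 432 / 778.0360 ≈ 0.555

0.555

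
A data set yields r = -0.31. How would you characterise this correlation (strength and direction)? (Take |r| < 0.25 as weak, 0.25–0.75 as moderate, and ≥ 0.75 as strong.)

r = -0.31 < 0 so the relationship is negative.
|r| = 0.31, which falls in the moderate range.

moderate negative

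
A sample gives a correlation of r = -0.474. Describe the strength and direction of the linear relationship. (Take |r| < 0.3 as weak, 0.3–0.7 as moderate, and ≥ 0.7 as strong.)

r = -0.474 < 0 so the relationship is negative.
|r| = 0.474, which falls in the moderate range.

moderate negative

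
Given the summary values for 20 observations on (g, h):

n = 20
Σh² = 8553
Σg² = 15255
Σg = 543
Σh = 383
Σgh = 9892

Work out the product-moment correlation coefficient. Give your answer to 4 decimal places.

r = (nΣgh − ΣgΣh) / √[(nΣg² − (Σg)²)(nΣh² − (Σh)²)]
Numerator: 20×9892 − 543×383 = -10129
Denominator: √[(305100 − 294849)(171060 − 146689)] = √[10251 × 24371] = 15805.9204
r = -10129 / 15805.9204 ≈ -0.6408

-0.6408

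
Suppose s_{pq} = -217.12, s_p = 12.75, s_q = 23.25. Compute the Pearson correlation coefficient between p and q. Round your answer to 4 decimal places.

-0.7324

r = Cov(p,q) / (s_p · s_q) = -217.12 / (12.75 × 23.25)
  = -217.12 / 296.4375 ≈ -0.7324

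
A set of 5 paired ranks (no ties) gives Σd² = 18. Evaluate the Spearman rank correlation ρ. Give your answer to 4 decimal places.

ρ = 1 − 6Σd² / [n(n²−1)] = 1 − 6×18 / (5×24)
  = 1 − 108/120 = 1 − 0.90000 ≈ 0.1000

0.1000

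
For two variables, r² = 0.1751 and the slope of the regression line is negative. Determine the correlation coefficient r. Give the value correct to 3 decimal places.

|r| = √0.1751 = 0.418
The association is negative, so r = −0.418.

-0.418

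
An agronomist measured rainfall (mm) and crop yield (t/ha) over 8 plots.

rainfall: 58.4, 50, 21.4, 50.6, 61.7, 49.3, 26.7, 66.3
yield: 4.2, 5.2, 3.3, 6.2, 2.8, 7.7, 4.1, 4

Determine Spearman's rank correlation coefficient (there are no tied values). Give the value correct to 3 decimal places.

Rank rainfall: 6, 4, 1, 5, 7, 3, 2, 8
Rank yield: 5, 6, 2, 7, 1, 8, 4, 3
d = rank(rainfall) − rank(yield): 1, -2, -1, -2, 6, -5, -2, 5; Σd² = 100
ρ = 1 − 6Σd² / [n(n²−1)] = 1 − 6×100 / (8×63) = 1 − 600/504 ≈ -0.190

-0.190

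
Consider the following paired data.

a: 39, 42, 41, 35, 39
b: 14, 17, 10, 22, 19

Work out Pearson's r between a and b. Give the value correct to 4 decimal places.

-0.6743

n = 5, Σa = 196, Σb = 82, Σa² = 7712, Σb² = 1430, Σab = 3181
nΣab − ΣaΣb = 15905 − 16072 = -167
nΣa² − (Σa)² = 38560 − 38416 = 144; nΣb² − (Σb)² = 7150 − 6724 = 426
r = -167 / √(144 × 426) = -167 / 247.6772 ≈ -0.6743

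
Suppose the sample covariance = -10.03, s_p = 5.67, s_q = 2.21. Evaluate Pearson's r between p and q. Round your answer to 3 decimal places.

-0.800

r = Cov(p,q) / (s_p · s_q) = -10.03 / (5.67 × 2.21)
  = -10.03 / 12.5307 ≈ -0.800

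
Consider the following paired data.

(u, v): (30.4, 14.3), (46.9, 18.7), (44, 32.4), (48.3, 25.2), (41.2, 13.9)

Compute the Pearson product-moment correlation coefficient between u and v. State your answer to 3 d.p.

n = 5, Σu = 210.8, Σv = 104.5, Σu² = 9090.1, Σv² = 2432.19, Σuv = 4527.19
nΣuv − ΣuΣv = 22635.95 − 22028.6 = 607.35
nΣu² − (Σu)² = 45450.5 − 44436.64 = 1013.86; nΣv² − (Σv)² = 12160.95 − 10920.25 = 1240.7
r = 607.35 / √(1013.86 × 1240.7) = 607.35 / 1121.5597 ≈ 0.542

0.542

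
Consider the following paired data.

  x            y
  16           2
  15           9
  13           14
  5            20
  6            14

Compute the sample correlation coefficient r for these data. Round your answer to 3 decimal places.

-0.838

n = 5, Σx = 55, Σy = 59, Σx² = 711, Σy² = 877, Σxy = 533
nΣxy − ΣxΣy = 2665 − 3245 = -580
nΣx² − (Σx)² = 3555 − 3025 = 530; nΣy² − (Σy)² = 4385 − 3481 = 904
r = -580 / √(530 × 904) = -580 / 692.1849 ≈ -0.838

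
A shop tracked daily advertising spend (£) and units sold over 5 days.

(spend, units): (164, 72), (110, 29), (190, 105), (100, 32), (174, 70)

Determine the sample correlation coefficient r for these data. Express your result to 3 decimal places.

0.959

n = 5, Σx = 738, Σy = 308, Σx² = 115372, Σy² = 22974, Σxy = 50328
nΣxy − ΣxΣy = 251640 − 227304 = 24336
nΣx² − (Σx)² = 576860 − 544644 = 32216; nΣy² − (Σy)² = 114870 − 94864 = 20006
r = 24336 / √(32216 × 20006) = 24336 / 25387.2664 ≈ 0.959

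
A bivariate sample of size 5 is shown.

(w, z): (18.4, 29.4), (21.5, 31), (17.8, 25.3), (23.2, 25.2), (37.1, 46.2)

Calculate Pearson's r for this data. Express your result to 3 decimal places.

0.915

n = 5, Σw = 118, Σz = 157.1, Σw² = 3032.3, Σz² = 5234.93, Σwz = 3956.46
nΣwz − ΣwΣz = 19782.3 − 18537.8 = 1244.5
nΣw² − (Σw)² = 15161.5 − 13924 = 1237.5; nΣz² − (Σz)² = 26174.65 − 24680.41 = 1494.24
r = 1244.5 / √(1237.5 × 1494.24) = 1244.5 / 1359.8243 ≈ 0.915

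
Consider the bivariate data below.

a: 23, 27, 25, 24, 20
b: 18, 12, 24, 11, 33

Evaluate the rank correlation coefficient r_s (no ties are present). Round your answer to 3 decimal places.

Rank a: 2, 5, 4, 3, 1
Rank b: 3, 2, 4, 1, 5
d = rank(a) − rank(b): -1, 3, 0, 2, -4; Σd² = 30
ρ = 1 − 6Σd² / [n(n²−1)] = 1 − 6×30 / (5×24) = 1 − 180/120 ≈ -0.500

-0.500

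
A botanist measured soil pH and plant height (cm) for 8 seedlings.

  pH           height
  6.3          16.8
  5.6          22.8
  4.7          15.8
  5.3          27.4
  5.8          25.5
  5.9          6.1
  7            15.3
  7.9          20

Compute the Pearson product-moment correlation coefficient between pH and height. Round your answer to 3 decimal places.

-0.117

n = 8, Σx = 48.5, Σy = 149.7, Σx² = 301.09, Σy² = 3124.03, Σxy = 901.99
nΣxy − ΣxΣy = 7215.92 − 7260.45 = -44.53
nΣx² − (Σx)² = 2408.72 − 2352.25 = 56.47; nΣy² − (Σy)² = 24992.24 − 22410.09 = 2582.15
r = -44.53 / √(56.47 × 2582.15) = -44.53 / 381.8560 ≈ -0.117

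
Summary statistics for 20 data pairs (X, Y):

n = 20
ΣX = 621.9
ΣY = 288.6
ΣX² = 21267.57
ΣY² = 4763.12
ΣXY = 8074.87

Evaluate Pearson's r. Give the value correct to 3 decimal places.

r = (nΣXY − ΣXΣY) / √[(nΣX² − (ΣX)²)(nΣY² − (ΣY)²)]
Numerator: 20×8074.87 − 621.9×288.6 = -17982.94
Denominator: √[(425351.4 − 386759.61)(95262.4 − 83289.96)] = √[38591.79 × 11972.44] = 21495.0666
r = -17982.94 / 21495.0666 ≈ -0.837

-0.837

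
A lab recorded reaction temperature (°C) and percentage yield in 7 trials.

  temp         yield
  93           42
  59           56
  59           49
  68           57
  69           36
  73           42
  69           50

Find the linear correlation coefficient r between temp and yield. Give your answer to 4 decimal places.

n = 7, Σx = 490, Σy = 332, Σx² = 35086, Σy² = 16110, Σxy = 22977
nΣxy − ΣxΣy = 160839 − 162680 = -1841
nΣx² − (Σx)² = 245602 − 240100 = 5502; nΣy² − (Σy)² = 112770 − 110224 = 2546
r = -1841 / √(5502 × 2546) = -1841 / 3742.7386 ≈ -0.4919

-0.4919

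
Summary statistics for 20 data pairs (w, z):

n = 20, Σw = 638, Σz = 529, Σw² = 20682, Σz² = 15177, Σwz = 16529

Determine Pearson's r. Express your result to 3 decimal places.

-0.554

r = (nΣwz − ΣwΣz) / √[(nΣw² − (Σw)²)(nΣz² − (Σz)²)]
Numerator: 20×16529 − 638×529 = -6922
Denominator: √[(413640 − 407044)(303540 − 279841)] = √[6596 × 23699] = 12502.7439
r = -6922 / 12502.7439 ≈ -0.554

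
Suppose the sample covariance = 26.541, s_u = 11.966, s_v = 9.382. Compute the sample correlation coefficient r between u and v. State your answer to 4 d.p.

0.2364

r = Cov(u,v) / (s_u · s_v) = 26.541 / (11.966 × 9.382)
  = 26.541 / 112.2650 ≈ 0.2364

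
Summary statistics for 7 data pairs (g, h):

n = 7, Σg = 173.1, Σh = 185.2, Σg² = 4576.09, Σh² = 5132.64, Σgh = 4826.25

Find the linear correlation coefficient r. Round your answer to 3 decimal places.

r = (nΣgh − ΣgΣh) / √[(nΣg² − (Σg)²)(nΣh² − (Σh)²)]
Numerator: 7×4826.25 − 173.1×185.2 = 1725.63
Denominator: √[(32032.63 − 29963.61)(35928.48 − 34299.04)] = √[2069.02 × 1629.44] = 1836.1220
r = 1725.63 / 1836.1220 ≈ 0.940

0.940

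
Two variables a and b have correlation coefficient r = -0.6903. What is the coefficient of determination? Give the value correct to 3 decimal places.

r² = (-0.6903)² = 0.477

0.477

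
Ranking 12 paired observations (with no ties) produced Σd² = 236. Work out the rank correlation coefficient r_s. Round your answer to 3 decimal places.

ρ = 1 − 6Σd² / [n(n²−1)] = 1 − 6×236 / (12×143)
  = 1 − 1416/1716 = 1 − 0.8252 ≈ 0.175

0.175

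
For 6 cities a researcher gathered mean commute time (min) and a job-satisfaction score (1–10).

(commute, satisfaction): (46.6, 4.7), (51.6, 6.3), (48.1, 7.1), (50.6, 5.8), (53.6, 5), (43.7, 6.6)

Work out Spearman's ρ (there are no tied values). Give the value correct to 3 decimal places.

Rank commute: 2, 5, 3, 4, 6, 1
Rank satisfaction: 1, 4, 6, 3, 2, 5
d = rank(commute) − rank(satisfaction): 1, 1, -3, 1, 4, -4; Σd² = 44
ρ = 1 − 6Σd² / [n(n²−1)] = 1 − 6×44 / (6×35) = 1 − 264/210 ≈ -0.257

-0.257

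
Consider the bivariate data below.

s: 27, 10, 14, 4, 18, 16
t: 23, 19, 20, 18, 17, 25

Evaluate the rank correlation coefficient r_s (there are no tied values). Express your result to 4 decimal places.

Rank s: 6, 2, 3, 1, 5, 4
Rank t: 5, 3, 4, 2, 1, 6
d = rank(s) − rank(t): 1, -1, -1, -1, 4, -2; Σd² = 24
ρ = 1 − 6Σd² / [n(n²−1)] = 1 − 6×24 / (6×35) = 1 − 144/210 ≈ 0.3143

0.3143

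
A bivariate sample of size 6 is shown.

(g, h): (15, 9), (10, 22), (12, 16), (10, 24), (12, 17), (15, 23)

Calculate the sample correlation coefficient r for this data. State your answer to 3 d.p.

-0.516

n = 6, Σg = 74, Σh = 111, Σg² = 938, Σh² = 2215, Σgh = 1336
nΣgh − ΣgΣh = 8016 − 8214 = -198
nΣg² − (Σg)² = 5628 − 5476 = 152; nΣh² − (Σh)² = 13290 − 12321 = 969
r = -198 / √(152 × 969) = -198 / 383.7812 ≈ -0.516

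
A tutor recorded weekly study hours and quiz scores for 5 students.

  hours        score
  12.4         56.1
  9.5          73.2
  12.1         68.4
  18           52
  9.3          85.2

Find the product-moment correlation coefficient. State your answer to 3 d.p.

-0.845

n = 5, Σx = 61.3, Σy = 334.9, Σx² = 800.91, Σy² = 23147.05, Σxy = 3947.04
nΣxy − ΣxΣy = 19735.2 − 20529.37 = -794.17
nΣx² − (Σx)² = 4004.55 − 3757.69 = 246.86; nΣy² − (Σy)² = 115735.25 − 112158.01 = 3577.24
r = -794.17 / √(246.86 × 3577.24) = -794.17 / 939.7220 ≈ -0.845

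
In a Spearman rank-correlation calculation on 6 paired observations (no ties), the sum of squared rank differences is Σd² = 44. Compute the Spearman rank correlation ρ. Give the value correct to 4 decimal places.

-0.2571

ρ = 1 − 6Σd² / [n(n²−1)] = 1 − 6×44 / (6×35)
  = 1 − 264/210 = 1 − 1.25714 ≈ -0.2571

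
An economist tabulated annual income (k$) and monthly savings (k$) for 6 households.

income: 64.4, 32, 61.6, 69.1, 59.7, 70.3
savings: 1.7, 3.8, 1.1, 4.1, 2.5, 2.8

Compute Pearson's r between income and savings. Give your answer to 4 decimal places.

n = 6, Σx = 357.1, Σy = 16, Σx² = 22246.91, Σy² = 49.44, Σxy = 928.24
nΣxy − ΣxΣy = 5569.44 − 5713.6 = -144.16
nΣx² − (Σx)² = 133481.46 − 127520.41 = 5961.05; nΣy² − (Σy)² = 296.64 − 256 = 40.64
r = -144.16 / √(5961.05 × 40.64) = -144.16 / 492.1962 ≈ -0.2929

-0.2929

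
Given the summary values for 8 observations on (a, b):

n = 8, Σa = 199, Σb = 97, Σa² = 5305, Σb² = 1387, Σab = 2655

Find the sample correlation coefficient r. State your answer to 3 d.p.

r = (nΣab − ΣaΣb) / √[(nΣa² − (Σa)²)(nΣb² − (Σb)²)]
Numerator: 8×2655 − 199×97 = 1937
Denominator: √[(42440 − 39601)(11096 − 9409)] = √[2839 × 1687] = 2188.4682
r = 1937 / 2188.4682 ≈ 0.885

0.885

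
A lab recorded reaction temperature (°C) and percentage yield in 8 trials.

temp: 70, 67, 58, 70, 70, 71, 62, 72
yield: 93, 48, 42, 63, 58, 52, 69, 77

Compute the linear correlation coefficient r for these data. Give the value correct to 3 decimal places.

n = 8, Σx = 540, Σy = 502, Σx² = 36622, Σy² = 33444, Σxy = 34146
nΣxy − ΣxΣy = 273168 − 271080 = 2088
nΣx² − (Σx)² = 292976 − 291600 = 1376; nΣy² − (Σy)² = 267552 − 252004 = 15548
r = 2088 / √(1376 × 15548) = 2088 / 4625.3700 ≈ 0.451

0.451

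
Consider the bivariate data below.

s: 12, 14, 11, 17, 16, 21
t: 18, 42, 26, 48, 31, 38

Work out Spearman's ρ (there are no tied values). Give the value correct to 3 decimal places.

Rank s: 2, 3, 1, 5, 4, 6
Rank t: 1, 5, 2, 6, 3, 4
d = rank(s) − rank(t): 1, -2, -1, -1, 1, 2; Σd² = 12
ρ = 1 − 6Σd² / [n(n²−1)] = 1 − 6×12 / (6×35) = 1 − 72/210 ≈ 0.657

0.657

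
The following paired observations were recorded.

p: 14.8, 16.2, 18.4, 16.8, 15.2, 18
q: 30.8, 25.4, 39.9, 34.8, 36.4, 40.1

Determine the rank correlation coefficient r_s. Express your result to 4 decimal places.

Rank p: 1, 3, 6, 4, 2, 5
Rank q: 2, 1, 5, 3, 4, 6
d = rank(p) − rank(q): -1, 2, 1, 1, -2, -1; Σd² = 12
ρ = 1 − 6Σd² / [n(n²−1)] = 1 − 6×12 / (6×35) = 1 − 72/210 ≈ 0.6571

0.6571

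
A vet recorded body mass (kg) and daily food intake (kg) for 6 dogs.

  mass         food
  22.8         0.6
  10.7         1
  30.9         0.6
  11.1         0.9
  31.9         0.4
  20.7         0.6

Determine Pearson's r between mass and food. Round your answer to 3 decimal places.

-0.921

n = 6, Σx = 128.1, Σy = 4.1, Σx² = 3158.45, Σy² = 3.05, Σxy = 78.09
nΣxy − ΣxΣy = 468.54 − 525.21 = -56.67
nΣx² − (Σx)² = 18950.7 − 16409.61 = 2541.09; nΣy² − (Σy)² = 18.3 − 16.81 = 1.49
r = -56.67 / √(2541.09 × 1.49) = -56.67 / 61.5323 ≈ -0.921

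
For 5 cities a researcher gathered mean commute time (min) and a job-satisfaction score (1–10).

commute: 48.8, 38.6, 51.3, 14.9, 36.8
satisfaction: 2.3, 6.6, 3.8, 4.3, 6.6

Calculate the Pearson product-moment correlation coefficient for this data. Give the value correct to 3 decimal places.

-0.277

n = 5, Σx = 190.4, Σy = 23.6, Σx² = 8079.34, Σy² = 125.34, Σxy = 868.89
nΣxy − ΣxΣy = 4344.45 − 4493.44 = -148.99
nΣx² − (Σx)² = 40396.7 − 36252.16 = 4144.54; nΣy² − (Σy)² = 626.7 − 556.96 = 69.74
r = -148.99 / √(4144.54 × 69.74) = -148.99 / 537.6246 ≈ -0.277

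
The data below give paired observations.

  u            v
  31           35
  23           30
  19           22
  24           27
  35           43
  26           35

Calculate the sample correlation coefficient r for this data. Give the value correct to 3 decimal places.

0.944

n = 6, Σu = 158, Σv = 192, Σu² = 4328, Σv² = 6412, Σuv = 5256
nΣuv − ΣuΣv = 31536 − 30336 = 1200
nΣu² − (Σu)² = 25968 − 24964 = 1004; nΣv² − (Σv)² = 38472 − 36864 = 1608
r = 1200 / √(1004 × 1608) = 1200 / 1270.6030 ≈ 0.944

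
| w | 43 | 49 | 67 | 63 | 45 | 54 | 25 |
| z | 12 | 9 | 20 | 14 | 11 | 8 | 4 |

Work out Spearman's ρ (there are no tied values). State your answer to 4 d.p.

Rank w: 2, 4, 7, 6, 3, 5, 1
Rank z: 5, 3, 7, 6, 4, 2, 1
d = rank(w) − rank(z): -3, 1, 0, 0, -1, 3, 0; Σd² = 20
ρ = 1 − 6Σd² / [n(n²−1)] = 1 − 6×20 / (7×48) = 1 − 120/336 ≈ 0.6429

0.6429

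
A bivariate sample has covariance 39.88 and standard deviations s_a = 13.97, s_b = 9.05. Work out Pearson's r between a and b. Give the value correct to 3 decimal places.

0.315

r = Cov(a,b) / (s_a · s_b) = 39.88 / (13.97 × 9.05)
  = 39.88 / 126.4285 ≈ 0.315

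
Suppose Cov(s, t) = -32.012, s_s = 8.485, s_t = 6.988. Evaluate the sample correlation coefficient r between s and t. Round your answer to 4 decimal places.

r = Cov(s,t) / (s_s · s_t) = -32.012 / (8.485 × 6.988)
  = -32.012 / 59.2932 ≈ -0.5399

-0.5399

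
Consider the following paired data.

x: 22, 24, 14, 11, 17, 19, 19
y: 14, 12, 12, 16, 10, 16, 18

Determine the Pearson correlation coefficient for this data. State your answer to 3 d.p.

n = 7, Σx = 126, Σy = 98, Σx² = 2388, Σy² = 1420, Σxy = 1756
nΣxy − ΣxΣy = 12292 − 12348 = -56
nΣx² − (Σx)² = 16716 − 15876 = 840; nΣy² − (Σy)² = 9940 − 9604 = 336
r = -56 / √(840 × 336) = -56 / 531.2626 ≈ -0.105

-0.105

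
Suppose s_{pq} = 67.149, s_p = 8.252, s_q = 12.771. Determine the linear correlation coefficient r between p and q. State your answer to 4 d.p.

r = Cov(p,q) / (s_p · s_q) = 67.149 / (8.252 × 12.771)
  = 67.149 / 105.3863 ≈ 0.6372

0.6372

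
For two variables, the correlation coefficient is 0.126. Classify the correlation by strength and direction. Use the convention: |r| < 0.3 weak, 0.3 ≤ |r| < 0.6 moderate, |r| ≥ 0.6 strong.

r = 0.126 > 0 so the relationship is positive.
|r| = 0.126, which falls in the weak range.

weak positive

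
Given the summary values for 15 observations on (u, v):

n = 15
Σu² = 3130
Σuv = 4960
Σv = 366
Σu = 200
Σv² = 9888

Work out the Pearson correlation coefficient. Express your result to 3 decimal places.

0.120

r = (nΣuv − ΣuΣv) / √[(nΣu² − (Σu)²)(nΣv² − (Σv)²)]
Numerator: 15×4960 − 200×366 = 1200
Denominator: √[(46950 − 40000)(148320 − 133956)] = √[6950 × 14364] = 9991.4864
r = 1200 / 9991.4864 ≈ 0.120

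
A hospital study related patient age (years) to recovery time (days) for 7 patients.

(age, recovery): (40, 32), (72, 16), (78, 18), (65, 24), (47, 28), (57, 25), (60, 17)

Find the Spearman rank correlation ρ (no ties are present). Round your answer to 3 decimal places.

-0.821

Rank age: 1, 6, 7, 5, 2, 3, 4
Rank recovery: 7, 1, 3, 4, 6, 5, 2
d = rank(age) − rank(recovery): -6, 5, 4, 1, -4, -2, 2; Σd² = 102
ρ = 1 − 6Σd² / [n(n²−1)] = 1 − 6×102 / (7×48) = 1 − 612/336 ≈ -0.821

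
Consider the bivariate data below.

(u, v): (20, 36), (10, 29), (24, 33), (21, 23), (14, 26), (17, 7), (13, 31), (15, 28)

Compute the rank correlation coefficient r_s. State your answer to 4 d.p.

0.0714

Rank u: 6, 1, 8, 7, 3, 5, 2, 4
Rank v: 8, 5, 7, 2, 3, 1, 6, 4
d = rank(u) − rank(v): -2, -4, 1, 5, 0, 4, -4, 0; Σd² = 78
ρ = 1 − 6Σd² / [n(n²−1)] = 1 − 6×78 / (8×63) = 1 − 468/504 ≈ 0.0714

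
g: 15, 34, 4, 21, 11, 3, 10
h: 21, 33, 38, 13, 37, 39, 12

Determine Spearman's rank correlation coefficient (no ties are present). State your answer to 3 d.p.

Rank g: 5, 7, 2, 6, 4, 1, 3
Rank h: 3, 4, 6, 2, 5, 7, 1
d = rank(g) − rank(h): 2, 3, -4, 4, -1, -6, 2; Σd² = 86
ρ = 1 − 6Σd² / [n(n²−1)] = 1 − 6×86 / (7×48) = 1 − 516/336 ≈ -0.536

-0.536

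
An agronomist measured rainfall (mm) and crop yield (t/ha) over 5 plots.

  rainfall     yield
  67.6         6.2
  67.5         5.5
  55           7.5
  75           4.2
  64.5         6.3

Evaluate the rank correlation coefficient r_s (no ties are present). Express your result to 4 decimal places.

-0.9000

Rank rainfall: 4, 3, 1, 5, 2
Rank yield: 3, 2, 5, 1, 4
d = rank(rainfall) − rank(yield): 1, 1, -4, 4, -2; Σd² = 38
ρ = 1 − 6Σd² / [n(n²−1)] = 1 − 6×38 / (5×24) = 1 − 228/120 ≈ -0.9000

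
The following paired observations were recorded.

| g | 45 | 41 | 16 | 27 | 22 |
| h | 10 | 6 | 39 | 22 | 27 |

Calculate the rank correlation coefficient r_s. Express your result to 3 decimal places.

Rank g: 5, 4, 1, 3, 2
Rank h: 2, 1, 5, 3, 4
d = rank(g) − rank(h): 3, 3, -4, 0, -2; Σd² = 38
ρ = 1 − 6Σd² / [n(n²−1)] = 1 − 6×38 / (5×24) = 1 − 228/120 ≈ -0.900

-0.900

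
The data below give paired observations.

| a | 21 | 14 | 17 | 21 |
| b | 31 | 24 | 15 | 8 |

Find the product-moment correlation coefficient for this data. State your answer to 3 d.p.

-0.131

n = 4, Σa = 73, Σb = 78, Σa² = 1367, Σb² = 1826, Σab = 1410
nΣab − ΣaΣb = 5640 − 5694 = -54
nΣa² − (Σa)² = 5468 − 5329 = 139; nΣb² − (Σb)² = 7304 − 6084 = 1220
r = -54 / √(139 × 1220) = -54 / 411.8009 ≈ -0.131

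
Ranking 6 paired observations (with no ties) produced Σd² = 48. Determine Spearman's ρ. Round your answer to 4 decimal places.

ρ = 1 − 6Σd² / [n(n²−1)] = 1 − 6×48 / (6×35)
  = 1 − 288/210 = 1 − 1.37143 ≈ -0.3714

-0.3714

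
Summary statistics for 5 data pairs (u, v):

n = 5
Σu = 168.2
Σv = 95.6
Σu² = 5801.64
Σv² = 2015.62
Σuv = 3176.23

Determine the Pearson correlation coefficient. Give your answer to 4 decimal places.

-0.2423

r = (nΣuv − ΣuΣv) / √[(nΣu² − (Σu)²)(nΣv² − (Σv)²)]
Numerator: 5×3176.23 − 168.2×95.6 = -198.77
Denominator: √[(29008.2 − 28291.24)(10078.1 − 9139.36)] = √[716.96 × 938.74] = 820.3896
r = -198.77 / 820.3896 ≈ -0.2423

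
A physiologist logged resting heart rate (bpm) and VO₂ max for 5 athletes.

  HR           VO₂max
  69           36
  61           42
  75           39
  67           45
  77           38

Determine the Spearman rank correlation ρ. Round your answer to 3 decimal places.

-0.600

Rank HR: 3, 1, 4, 2, 5
Rank VO₂max: 1, 4, 3, 5, 2
d = rank(HR) − rank(VO₂max): 2, -3, 1, -3, 3; Σd² = 32
ρ = 1 − 6Σd² / [n(n²−1)] = 1 − 6×32 / (5×24) = 1 − 192/120 ≈ -0.600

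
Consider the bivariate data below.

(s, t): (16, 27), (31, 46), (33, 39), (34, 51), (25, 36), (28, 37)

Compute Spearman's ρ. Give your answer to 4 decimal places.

Rank s: 1, 4, 5, 6, 2, 3
Rank t: 1, 5, 4, 6, 2, 3
d = rank(s) − rank(t): 0, -1, 1, 0, 0, 0; Σd² = 2
ρ = 1 − 6Σd² / [n(n²−1)] = 1 − 6×2 / (6×35) = 1 − 12/210 ≈ 0.9429

0.9429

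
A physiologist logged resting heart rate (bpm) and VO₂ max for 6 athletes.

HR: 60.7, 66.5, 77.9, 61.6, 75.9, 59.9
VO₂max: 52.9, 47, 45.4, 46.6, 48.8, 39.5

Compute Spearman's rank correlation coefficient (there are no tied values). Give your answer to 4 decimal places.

Rank HR: 2, 4, 6, 3, 5, 1
Rank VO₂max: 6, 4, 2, 3, 5, 1
d = rank(HR) − rank(VO₂max): -4, 0, 4, 0, 0, 0; Σd² = 32
ρ = 1 − 6Σd² / [n(n²−1)] = 1 − 6×32 / (6×35) = 1 − 192/210 ≈ 0.0857

0.0857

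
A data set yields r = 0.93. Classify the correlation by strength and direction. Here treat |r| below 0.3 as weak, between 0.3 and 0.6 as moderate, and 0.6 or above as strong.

r = 0.93 > 0 so the relationship is positive.
|r| = 0.93, which falls in the strong range.

strong positive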